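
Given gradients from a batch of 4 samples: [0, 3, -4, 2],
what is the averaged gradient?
Average gradient = 0.25

Average = (1/4)(0 + 3 + -4 + 2) = 1/4 = 0.25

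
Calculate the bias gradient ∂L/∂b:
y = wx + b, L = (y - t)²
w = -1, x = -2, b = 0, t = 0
∂L/∂b = 4

y = wx + b = (-1)(-2) + 0 = 2
∂L/∂y = 2(y - t) = 2(2 - 0) = 4
∂y/∂b = 1
∂L/∂b = ∂L/∂y · ∂y/∂b = 4 × 1 = 4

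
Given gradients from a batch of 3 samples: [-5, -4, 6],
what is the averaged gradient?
Average gradient = -1

Average = (1/3)(-5 + -4 + 6) = -3/3 = -1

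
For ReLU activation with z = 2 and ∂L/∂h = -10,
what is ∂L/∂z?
∂L/∂z = -10

h = ReLU(2) = 2
Since z > 0: ∂h/∂z = 1
∂L/∂z = ∂L/∂h · ∂h/∂z = -10 × 1 = -10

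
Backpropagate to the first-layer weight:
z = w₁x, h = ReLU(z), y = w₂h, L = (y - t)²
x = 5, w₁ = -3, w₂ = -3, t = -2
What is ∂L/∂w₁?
∂L/∂w₁ = 0

Forward pass:
z = w₁x = -3×5 = -15
h = ReLU(-15) = 0
y = w₂h = -3×0 = 0

Backward pass:
∂L/∂y = 2(y - t) = 2(0 - -2) = 4
∂y/∂h = w₂ = -3
∂h/∂z = 0 (ReLU derivative)
∂z/∂w₁ = x = 5

∂L/∂w₁ = 4 × -3 × 0 × 5 = 0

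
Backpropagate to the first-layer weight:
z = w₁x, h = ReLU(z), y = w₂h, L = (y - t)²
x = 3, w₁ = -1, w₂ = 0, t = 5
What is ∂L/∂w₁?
∂L/∂w₁ = 0

Forward pass:
z = w₁x = -1×3 = -3
h = ReLU(-3) = 0
y = w₂h = 0×0 = 0

Backward pass:
∂L/∂y = 2(y - t) = 2(0 - 5) = -10
∂y/∂h = w₂ = 0
∂h/∂z = 0 (ReLU derivative)
∂z/∂w₁ = x = 3

∂L/∂w₁ = -10 × 0 × 0 × 3 = 0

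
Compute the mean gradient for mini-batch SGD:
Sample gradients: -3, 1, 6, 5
Average gradient = 2.25

Average = (1/4)(-3 + 1 + 6 + 5) = 9/4 = 2.25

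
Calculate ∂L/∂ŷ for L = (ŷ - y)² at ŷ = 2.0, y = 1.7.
∂L/∂ŷ = 0.6

∂L/∂ŷ = 2(ŷ - y) = 2(2.0 - 1.7) = 2(0.3) = 0.6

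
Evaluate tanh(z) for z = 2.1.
0.9705

tanh(2.1) = (e^(2.1) - e^(-2.1))/(e^(2.1) + e^(-2.1)) = 0.9705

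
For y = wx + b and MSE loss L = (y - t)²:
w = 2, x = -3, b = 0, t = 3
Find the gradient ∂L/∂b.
∂L/∂b = -18

y = wx + b = (2)(-3) + 0 = -6
∂L/∂y = 2(y - t) = 2(-6 - 3) = -18
∂y/∂b = 1
∂L/∂b = ∂L/∂y · ∂y/∂b = -18 × 1 = -18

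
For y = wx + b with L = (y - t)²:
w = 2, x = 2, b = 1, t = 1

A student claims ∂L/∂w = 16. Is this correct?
Correct

y = (2)(2) + 1 = 5
∂L/∂y = 2(y - t) = 2(5 - 1) = 8
∂y/∂w = x = 2
∂L/∂w = 8 × 2 = 16

Claimed value: 16
Correct: The correct gradient is 16.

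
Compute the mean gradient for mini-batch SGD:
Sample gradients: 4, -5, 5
Average gradient = 1.333

Average = (1/3)(4 + -5 + 5) = 4/3 = 1.333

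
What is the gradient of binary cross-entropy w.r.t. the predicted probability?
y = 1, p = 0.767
∂L/∂p = -1.304

∂L/∂p = -y/p + (1-y)/(1-p) = -1/0.767 + 0 = -1.304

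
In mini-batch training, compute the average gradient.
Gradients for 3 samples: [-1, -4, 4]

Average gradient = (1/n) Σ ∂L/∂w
Average gradient = -0.3333

Average = (1/3)(-1 + -4 + 4) = -1/3 = -0.3333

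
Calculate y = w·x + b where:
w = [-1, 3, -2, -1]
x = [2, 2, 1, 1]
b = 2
y = 3

y = (-1)(2) + (3)(2) + (-2)(1) + (-1)(1) + 2 = 3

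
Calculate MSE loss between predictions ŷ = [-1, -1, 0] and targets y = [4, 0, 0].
MSE = 8.667

MSE = (1/3)((-1-4)² + (-1-0)² + (0-0)²) = (1/3)(25 + 1 + 0) = 8.667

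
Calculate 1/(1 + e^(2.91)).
0.05166

sigmoid(-2.91) = 1/(1 + e^(2.91)) = 1/(1 + 18.36) = 0.05166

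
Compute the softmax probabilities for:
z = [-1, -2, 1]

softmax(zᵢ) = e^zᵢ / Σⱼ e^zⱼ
p = [0.1142, 0.042, 0.8438]

exp(z) = [0.3679, 0.1353, 2.718]
Sum = 3.221
p = [0.1142, 0.042, 0.8438]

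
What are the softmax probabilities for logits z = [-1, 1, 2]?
p = [0.0351, 0.2595, 0.7054]

exp(z) = [0.3679, 2.718, 7.389]
Sum = 10.48
p = [0.0351, 0.2595, 0.7054]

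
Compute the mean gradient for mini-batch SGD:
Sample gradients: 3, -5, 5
Average gradient = 1

Average = (1/3)(3 + -5 + 5) = 3/3 = 1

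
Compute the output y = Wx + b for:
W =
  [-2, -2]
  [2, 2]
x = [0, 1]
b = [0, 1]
y = [-2, 3]

Wx = [-2×0 + -2×1, 2×0 + 2×1]
   = [-2, 2]
y = Wx + b = [-2 + 0, 2 + 1] = [-2, 3]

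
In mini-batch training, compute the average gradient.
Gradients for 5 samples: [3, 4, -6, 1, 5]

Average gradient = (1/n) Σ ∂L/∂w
Average gradient = 1.4

Average = (1/5)(3 + 4 + -6 + 1 + 5) = 7/5 = 1.4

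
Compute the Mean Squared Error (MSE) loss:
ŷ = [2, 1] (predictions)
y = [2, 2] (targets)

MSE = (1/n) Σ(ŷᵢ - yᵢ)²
MSE = 0.5

MSE = (1/2)((2-2)² + (1-2)²) = (1/2)(0 + 1) = 0.5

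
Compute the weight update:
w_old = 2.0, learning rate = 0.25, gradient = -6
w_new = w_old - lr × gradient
w_new = 3.5

w_new = w - η·∂L/∂w = 2.0 - 0.25×(-6) = 2.0 - (-1.5) = 3.5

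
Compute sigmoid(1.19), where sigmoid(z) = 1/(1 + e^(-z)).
0.7667

sigmoid(1.19) = 1/(1 + e^(-1.19)) = 1/(1 + 0.3042) = 0.7667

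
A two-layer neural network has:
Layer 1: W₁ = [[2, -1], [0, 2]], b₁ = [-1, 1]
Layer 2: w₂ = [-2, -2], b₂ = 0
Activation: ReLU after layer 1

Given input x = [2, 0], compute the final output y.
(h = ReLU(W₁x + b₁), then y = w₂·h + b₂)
y = -8

Layer 1 pre-activation: z₁ = [3, 1]
After ReLU: h = [3, 1]
Layer 2 output: y = -2×3 + -2×1 + 0 = -8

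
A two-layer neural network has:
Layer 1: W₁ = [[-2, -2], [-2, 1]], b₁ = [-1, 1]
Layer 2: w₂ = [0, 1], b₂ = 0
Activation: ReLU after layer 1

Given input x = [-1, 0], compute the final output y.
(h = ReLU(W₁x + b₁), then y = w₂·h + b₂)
y = 3

Layer 1 pre-activation: z₁ = [1, 3]
After ReLU: h = [1, 3]
Layer 2 output: y = 0×1 + 1×3 + 0 = 3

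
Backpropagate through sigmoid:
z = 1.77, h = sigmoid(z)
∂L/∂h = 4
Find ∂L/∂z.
∂L/∂z = 0.4974

σ(1.77) = 0.8545
σ'(1.77) = σ(1.77)(1 - σ(1.77)) = 0.8545 × 0.1455 = 0.1244
∂L/∂z = ∂L/∂h · σ'(z) = 4 × 0.1244 = 0.4974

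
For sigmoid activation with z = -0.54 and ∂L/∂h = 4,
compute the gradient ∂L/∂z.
∂L/∂z = 0.9305

σ(-0.54) = 0.3682
σ'(-0.54) = σ(-0.54)(1 - σ(-0.54)) = 0.3682 × 0.6318 = 0.2326
∂L/∂z = ∂L/∂h · σ'(z) = 4 × 0.2326 = 0.9305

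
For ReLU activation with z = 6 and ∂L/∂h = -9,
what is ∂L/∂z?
∂L/∂z = -9

h = ReLU(6) = 6
Since z > 0: ∂h/∂z = 1
∂L/∂z = ∂L/∂h · ∂h/∂z = -9 × 1 = -9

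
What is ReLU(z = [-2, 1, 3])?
h = [0, 1, 3]

ReLU applied element-wise: max(0,-2)=0, max(0,1)=1, max(0,3)=3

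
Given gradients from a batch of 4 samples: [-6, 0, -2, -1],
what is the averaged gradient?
Average gradient = -2.25

Average = (1/4)(-6 + 0 + -2 + -1) = -9/4 = -2.25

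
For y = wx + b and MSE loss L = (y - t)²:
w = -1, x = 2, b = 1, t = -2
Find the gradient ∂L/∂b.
∂L/∂b = 2

y = wx + b = (-1)(2) + 1 = -1
∂L/∂y = 2(y - t) = 2(-1 - -2) = 2
∂y/∂b = 1
∂L/∂b = ∂L/∂y · ∂y/∂b = 2 × 1 = 2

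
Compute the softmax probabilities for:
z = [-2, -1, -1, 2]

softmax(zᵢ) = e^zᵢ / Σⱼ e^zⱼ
p = [0.0164, 0.0445, 0.0445, 0.8945]

exp(z) = [0.1353, 0.3679, 0.3679, 7.389]
Sum = 8.26
p = [0.0164, 0.0445, 0.0445, 0.8945]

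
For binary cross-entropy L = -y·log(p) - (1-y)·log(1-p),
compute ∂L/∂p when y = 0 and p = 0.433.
∂L/∂p = 1.764

∂L/∂p = -y/p + (1-y)/(1-p) = 0 + 1/0.567 = 1.764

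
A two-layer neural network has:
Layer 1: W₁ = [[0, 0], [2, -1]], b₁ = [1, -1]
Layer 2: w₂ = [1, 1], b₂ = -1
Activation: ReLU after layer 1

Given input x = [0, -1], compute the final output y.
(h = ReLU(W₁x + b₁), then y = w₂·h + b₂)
y = 0

Layer 1 pre-activation: z₁ = [1, 0]
After ReLU: h = [1, 0]
Layer 2 output: y = 1×1 + 1×0 + -1 = 0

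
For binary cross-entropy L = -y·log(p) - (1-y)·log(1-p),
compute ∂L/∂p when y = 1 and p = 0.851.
∂L/∂p = -1.175

∂L/∂p = -y/p + (1-y)/(1-p) = -1/0.851 + 0 = -1.175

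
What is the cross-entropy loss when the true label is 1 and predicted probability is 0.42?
L = 0.8675

L = -1·log(0.42) - 0·log(0.58) = -log(0.42) = 0.8675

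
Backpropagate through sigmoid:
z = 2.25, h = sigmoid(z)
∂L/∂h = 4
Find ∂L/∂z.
∂L/∂z = 0.345

σ(2.25) = 0.9047
σ'(2.25) = σ(2.25)(1 - σ(2.25)) = 0.9047 × 0.09535 = 0.08626
∂L/∂z = ∂L/∂h · σ'(z) = 4 × 0.08626 = 0.345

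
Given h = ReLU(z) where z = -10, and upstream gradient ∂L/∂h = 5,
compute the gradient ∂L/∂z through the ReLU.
∂L/∂z = 0

h = ReLU(-10) = 0
Since z < 0: ∂h/∂z = 0
∂L/∂z = ∂L/∂h · ∂h/∂z = 5 × 0 = 0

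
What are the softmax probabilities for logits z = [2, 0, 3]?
p = [0.2595, 0.0351, 0.7054]

exp(z) = [7.389, 1, 20.09]
Sum = 28.47
p = [0.2595, 0.0351, 0.7054]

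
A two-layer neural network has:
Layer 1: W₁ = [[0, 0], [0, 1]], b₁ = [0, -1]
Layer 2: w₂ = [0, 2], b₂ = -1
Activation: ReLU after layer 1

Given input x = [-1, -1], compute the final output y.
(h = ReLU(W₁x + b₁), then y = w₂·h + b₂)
y = -1

Layer 1 pre-activation: z₁ = [0, -2]
After ReLU: h = [0, 0]
Layer 2 output: y = 0×0 + 2×0 + -1 = -1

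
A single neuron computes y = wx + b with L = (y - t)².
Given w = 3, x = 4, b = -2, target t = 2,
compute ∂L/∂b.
∂L/∂b = 16

y = wx + b = (3)(4) + -2 = 10
∂L/∂y = 2(y - t) = 2(10 - 2) = 16
∂y/∂b = 1
∂L/∂b = ∂L/∂y · ∂y/∂b = 16 × 1 = 16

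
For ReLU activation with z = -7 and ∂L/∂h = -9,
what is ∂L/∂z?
∂L/∂z = 0

h = ReLU(-7) = 0
Since z < 0: ∂h/∂z = 0
∂L/∂z = ∂L/∂h · ∂h/∂z = -9 × 0 = 0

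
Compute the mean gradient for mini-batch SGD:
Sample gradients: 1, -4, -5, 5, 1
Average gradient = -0.4

Average = (1/5)(1 + -4 + -5 + 5 + 1) = -2/5 = -0.4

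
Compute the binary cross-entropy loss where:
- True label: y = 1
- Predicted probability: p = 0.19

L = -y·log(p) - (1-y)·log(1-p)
L = 1.661

L = -1·log(0.19) - 0·log(0.81) = -log(0.19) = 1.661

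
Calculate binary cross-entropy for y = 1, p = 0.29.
L = 1.238

L = -1·log(0.29) - 0·log(0.71) = -log(0.29) = 1.238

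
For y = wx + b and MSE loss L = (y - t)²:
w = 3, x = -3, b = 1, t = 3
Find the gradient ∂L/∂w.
∂L/∂w = 66

y = wx + b = (3)(-3) + 1 = -8
∂L/∂y = 2(y - t) = 2(-8 - 3) = -22
∂y/∂w = x = -3
∂L/∂w = ∂L/∂y · ∂y/∂w = -22 × -3 = 66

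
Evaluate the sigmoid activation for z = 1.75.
0.852

sigmoid(1.75) = 1/(1 + e^(-1.75)) = 1/(1 + 0.1738) = 0.852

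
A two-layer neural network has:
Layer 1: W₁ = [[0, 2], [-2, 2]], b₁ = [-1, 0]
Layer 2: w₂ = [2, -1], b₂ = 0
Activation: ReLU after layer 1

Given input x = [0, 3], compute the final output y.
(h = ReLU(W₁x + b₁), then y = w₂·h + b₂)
y = 4

Layer 1 pre-activation: z₁ = [5, 6]
After ReLU: h = [5, 6]
Layer 2 output: y = 2×5 + -1×6 + 0 = 4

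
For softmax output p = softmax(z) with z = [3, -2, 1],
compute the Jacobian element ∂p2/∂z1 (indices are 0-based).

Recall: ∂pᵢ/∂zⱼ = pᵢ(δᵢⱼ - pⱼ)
∂p2/∂z1 = -0.0006991

p = softmax(z) = [0.8756, 0.0059, 0.1185]
p2 = 0.1185, p1 = 0.0059

∂p2/∂z1 = -p2 × p1 = -0.1185 × 0.0059 = -0.0006991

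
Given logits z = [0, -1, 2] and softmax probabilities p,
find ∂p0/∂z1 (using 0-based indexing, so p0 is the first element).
∂p0/∂z1 = -0.004797

p = softmax(z) = [0.1142, 0.04201, 0.8438]
p0 = 0.1142, p1 = 0.04201

∂p0/∂z1 = -p0 × p1 = -0.1142 × 0.04201 = -0.004797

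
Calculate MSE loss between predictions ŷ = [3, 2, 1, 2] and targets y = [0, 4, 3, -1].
MSE = 6.5

MSE = (1/4)((3-0)² + (2-4)² + (1-3)² + (2--1)²) = (1/4)(9 + 4 + 4 + 9) = 6.5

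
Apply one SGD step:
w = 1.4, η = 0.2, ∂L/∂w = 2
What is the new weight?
w_new = 1

w_new = w - η·∂L/∂w = 1.4 - 0.2×(2) = 1.4 - (0.4) = 1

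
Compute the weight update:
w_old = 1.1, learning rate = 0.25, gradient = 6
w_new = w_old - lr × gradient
w_new = -0.4

w_new = w - η·∂L/∂w = 1.1 - 0.25×(6) = 1.1 - (1.5) = -0.4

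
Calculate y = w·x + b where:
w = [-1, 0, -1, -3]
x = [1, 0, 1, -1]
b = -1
y = 0

y = (-1)(1) + (0)(0) + (-1)(1) + (-3)(-1) + -1 = 0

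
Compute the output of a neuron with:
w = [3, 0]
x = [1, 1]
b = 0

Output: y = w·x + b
y = 3

y = (3)(1) + (0)(1) + 0 = 3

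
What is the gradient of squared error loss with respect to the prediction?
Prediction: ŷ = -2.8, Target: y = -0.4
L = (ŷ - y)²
∂L/∂ŷ = -4.8

∂L/∂ŷ = 2(ŷ - y) = 2(-2.8 - -0.4) = 2(-2.4) = -4.8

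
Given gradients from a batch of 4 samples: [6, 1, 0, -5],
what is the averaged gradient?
Average gradient = 0.5

Average = (1/4)(6 + 1 + 0 + -5) = 2/4 = 0.5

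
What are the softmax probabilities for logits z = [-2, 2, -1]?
p = [0.0171, 0.9362, 0.0466]

exp(z) = [0.1353, 7.389, 0.3679]
Sum = 7.892
p = [0.0171, 0.9362, 0.0466]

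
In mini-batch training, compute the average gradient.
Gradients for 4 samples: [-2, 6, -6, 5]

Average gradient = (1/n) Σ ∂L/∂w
Average gradient = 0.75

Average = (1/4)(-2 + 6 + -6 + 5) = 3/4 = 0.75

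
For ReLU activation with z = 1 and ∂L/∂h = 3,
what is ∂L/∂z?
∂L/∂z = 3

h = ReLU(1) = 1
Since z > 0: ∂h/∂z = 1
∂L/∂z = ∂L/∂h · ∂h/∂z = 3 × 1 = 3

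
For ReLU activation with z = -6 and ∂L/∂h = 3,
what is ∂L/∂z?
∂L/∂z = 0

h = ReLU(-6) = 0
Since z < 0: ∂h/∂z = 0
∂L/∂z = ∂L/∂h · ∂h/∂z = 3 × 0 = 0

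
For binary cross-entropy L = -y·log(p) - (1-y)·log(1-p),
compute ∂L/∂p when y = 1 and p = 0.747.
∂L/∂p = -1.339

∂L/∂p = -y/p + (1-y)/(1-p) = -1/0.747 + 0 = -1.339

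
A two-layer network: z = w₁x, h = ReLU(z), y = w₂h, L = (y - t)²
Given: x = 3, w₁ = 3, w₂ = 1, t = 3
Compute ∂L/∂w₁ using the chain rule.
∂L/∂w₁ = 36

Forward pass:
z = w₁x = 3×3 = 9
h = ReLU(9) = 9
y = w₂h = 1×9 = 9

Backward pass:
∂L/∂y = 2(y - t) = 2(9 - 3) = 12
∂y/∂h = w₂ = 1
∂h/∂z = 1 (ReLU derivative)
∂z/∂w₁ = x = 3

∂L/∂w₁ = 12 × 1 × 1 × 3 = 36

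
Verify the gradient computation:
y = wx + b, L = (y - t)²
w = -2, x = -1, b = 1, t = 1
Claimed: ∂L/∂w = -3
Incorrect

y = (-2)(-1) + 1 = 3
∂L/∂y = 2(y - t) = 2(3 - 1) = 4
∂y/∂w = x = -1
∂L/∂w = 4 × -1 = -4

Claimed value: -3
Incorrect: The correct gradient is -4.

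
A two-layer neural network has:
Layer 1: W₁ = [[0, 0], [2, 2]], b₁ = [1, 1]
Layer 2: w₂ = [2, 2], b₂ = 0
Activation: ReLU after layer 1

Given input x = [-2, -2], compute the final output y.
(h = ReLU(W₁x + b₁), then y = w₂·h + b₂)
y = 2

Layer 1 pre-activation: z₁ = [1, -7]
After ReLU: h = [1, 0]
Layer 2 output: y = 2×1 + 2×0 + 0 = 2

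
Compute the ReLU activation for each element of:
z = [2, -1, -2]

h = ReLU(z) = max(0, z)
h = [2, 0, 0]

ReLU applied element-wise: max(0,2)=2, max(0,-1)=0, max(0,-2)=0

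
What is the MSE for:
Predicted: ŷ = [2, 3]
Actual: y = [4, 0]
MSE = 6.5

MSE = (1/2)((2-4)² + (3-0)²) = (1/2)(4 + 9) = 6.5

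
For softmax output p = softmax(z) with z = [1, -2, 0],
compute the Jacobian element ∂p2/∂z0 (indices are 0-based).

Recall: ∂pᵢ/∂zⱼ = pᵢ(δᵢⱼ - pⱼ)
∂p2/∂z0 = -0.183

p = softmax(z) = [0.7054, 0.03512, 0.2595]
p2 = 0.2595, p0 = 0.7054

∂p2/∂z0 = -p2 × p0 = -0.2595 × 0.7054 = -0.183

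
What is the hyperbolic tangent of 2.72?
0.9914

tanh(2.72) = (e^(2.72) - e^(-2.72))/(e^(2.72) + e^(-2.72)) = 0.9914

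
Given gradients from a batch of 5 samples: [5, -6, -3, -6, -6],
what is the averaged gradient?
Average gradient = -3.2

Average = (1/5)(5 + -6 + -3 + -6 + -6) = -16/5 = -3.2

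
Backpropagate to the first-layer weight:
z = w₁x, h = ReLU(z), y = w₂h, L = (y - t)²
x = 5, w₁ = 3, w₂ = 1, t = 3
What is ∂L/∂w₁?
∂L/∂w₁ = 120

Forward pass:
z = w₁x = 3×5 = 15
h = ReLU(15) = 15
y = w₂h = 1×15 = 15

Backward pass:
∂L/∂y = 2(y - t) = 2(15 - 3) = 24
∂y/∂h = w₂ = 1
∂h/∂z = 1 (ReLU derivative)
∂z/∂w₁ = x = 5

∂L/∂w₁ = 24 × 1 × 1 × 5 = 120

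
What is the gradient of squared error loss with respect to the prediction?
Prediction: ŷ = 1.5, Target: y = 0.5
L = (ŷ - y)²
∂L/∂ŷ = 2.0

∂L/∂ŷ = 2(ŷ - y) = 2(1.5 - 0.5) = 2(1.0) = 2.0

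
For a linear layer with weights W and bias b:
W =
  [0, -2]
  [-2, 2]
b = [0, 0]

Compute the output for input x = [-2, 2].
y = [-4, 8]

Wx = [0×-2 + -2×2, -2×-2 + 2×2]
   = [-4, 8]
y = Wx + b = [-4 + 0, 8 + 0] = [-4, 8]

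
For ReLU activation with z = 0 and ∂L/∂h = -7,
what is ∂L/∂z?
∂L/∂z = 0

h = ReLU(0) = 0
At z = 0: ∂h/∂z = 0 (by convention)
∂L/∂z = ∂L/∂h · ∂h/∂z = -7 × 0 = 0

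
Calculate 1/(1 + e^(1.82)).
0.1394

sigmoid(-1.82) = 1/(1 + e^(1.82)) = 1/(1 + 6.172) = 0.1394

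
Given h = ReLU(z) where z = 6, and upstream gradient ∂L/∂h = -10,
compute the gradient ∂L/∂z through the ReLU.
∂L/∂z = -10

h = ReLU(6) = 6
Since z > 0: ∂h/∂z = 1
∂L/∂z = ∂L/∂h · ∂h/∂z = -10 × 1 = -10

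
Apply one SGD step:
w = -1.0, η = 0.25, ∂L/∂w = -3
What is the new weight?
w_new = -0.25

w_new = w - η·∂L/∂w = -1.0 - 0.25×(-3) = -1.0 - (-0.75) = -0.25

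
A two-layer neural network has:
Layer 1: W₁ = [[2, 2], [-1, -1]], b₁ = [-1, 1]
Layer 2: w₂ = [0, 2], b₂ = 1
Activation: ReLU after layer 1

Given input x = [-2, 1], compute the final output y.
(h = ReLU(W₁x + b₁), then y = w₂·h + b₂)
y = 5

Layer 1 pre-activation: z₁ = [-3, 2]
After ReLU: h = [0, 2]
Layer 2 output: y = 0×0 + 2×2 + 1 = 5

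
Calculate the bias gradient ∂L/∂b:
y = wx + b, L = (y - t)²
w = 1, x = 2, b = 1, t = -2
∂L/∂b = 10

y = wx + b = (1)(2) + 1 = 3
∂L/∂y = 2(y - t) = 2(3 - -2) = 10
∂y/∂b = 1
∂L/∂b = ∂L/∂y · ∂y/∂b = 10 × 1 = 10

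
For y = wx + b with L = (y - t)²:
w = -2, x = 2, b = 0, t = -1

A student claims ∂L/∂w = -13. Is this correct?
Incorrect

y = (-2)(2) + 0 = -4
∂L/∂y = 2(y - t) = 2(-4 - -1) = -6
∂y/∂w = x = 2
∂L/∂w = -6 × 2 = -12

Claimed value: -13
Incorrect: The correct gradient is -12.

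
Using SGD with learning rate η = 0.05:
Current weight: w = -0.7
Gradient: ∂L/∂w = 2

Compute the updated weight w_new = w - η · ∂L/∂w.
w_new = -0.8

w_new = w - η·∂L/∂w = -0.7 - 0.05×(2) = -0.7 - (0.1) = -0.8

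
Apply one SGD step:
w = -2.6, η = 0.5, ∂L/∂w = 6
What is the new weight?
w_new = -5.6

w_new = w - η·∂L/∂w = -2.6 - 0.5×(6) = -2.6 - (3) = -5.6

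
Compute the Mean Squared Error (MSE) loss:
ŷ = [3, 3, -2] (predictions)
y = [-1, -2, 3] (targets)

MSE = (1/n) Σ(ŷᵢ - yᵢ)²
MSE = 22

MSE = (1/3)((3--1)² + (3--2)² + (-2-3)²) = (1/3)(16 + 25 + 25) = 22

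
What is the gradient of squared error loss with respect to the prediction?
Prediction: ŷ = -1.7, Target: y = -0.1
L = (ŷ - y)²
∂L/∂ŷ = -3.2

∂L/∂ŷ = 2(ŷ - y) = 2(-1.7 - -0.1) = 2(-1.6) = -3.2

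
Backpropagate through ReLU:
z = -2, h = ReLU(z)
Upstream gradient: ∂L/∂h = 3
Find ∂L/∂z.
∂L/∂z = 0

h = ReLU(-2) = 0
Since z < 0: ∂h/∂z = 0
∂L/∂z = ∂L/∂h · ∂h/∂z = 3 × 0 = 0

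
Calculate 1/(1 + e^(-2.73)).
0.9388

sigmoid(2.73) = 1/(1 + e^(-2.73)) = 1/(1 + 0.06522) = 0.9388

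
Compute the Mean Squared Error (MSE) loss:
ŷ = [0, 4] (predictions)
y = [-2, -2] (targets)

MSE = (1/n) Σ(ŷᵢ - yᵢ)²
MSE = 20

MSE = (1/2)((0--2)² + (4--2)²) = (1/2)(4 + 36) = 20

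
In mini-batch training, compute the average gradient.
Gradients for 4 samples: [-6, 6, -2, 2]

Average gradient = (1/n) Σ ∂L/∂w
Average gradient = 0

Average = (1/4)(-6 + 6 + -2 + 2) = 0/4 = 0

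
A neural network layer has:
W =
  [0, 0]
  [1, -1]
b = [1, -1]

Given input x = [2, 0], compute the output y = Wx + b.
y = [1, 1]

Wx = [0×2 + 0×0, 1×2 + -1×0]
   = [0, 2]
y = Wx + b = [0 + 1, 2 + -1] = [1, 1]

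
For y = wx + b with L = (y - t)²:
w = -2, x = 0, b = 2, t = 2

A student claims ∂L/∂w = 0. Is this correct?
Correct

y = (-2)(0) + 2 = 2
∂L/∂y = 2(y - t) = 2(2 - 2) = 0
∂y/∂w = x = 0
∂L/∂w = 0 × 0 = 0

Claimed value: 0
Correct: The correct gradient is 0.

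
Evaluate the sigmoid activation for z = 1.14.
0.7577

sigmoid(1.14) = 1/(1 + e^(-1.14)) = 1/(1 + 0.3198) = 0.7577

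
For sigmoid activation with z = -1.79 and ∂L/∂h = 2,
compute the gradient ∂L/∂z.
∂L/∂z = 0.2452

σ(-1.79) = 0.1431
σ'(-1.79) = σ(-1.79)(1 - σ(-1.79)) = 0.1431 × 0.8569 = 0.1226
∂L/∂z = ∂L/∂h · σ'(z) = 2 × 0.1226 = 0.2452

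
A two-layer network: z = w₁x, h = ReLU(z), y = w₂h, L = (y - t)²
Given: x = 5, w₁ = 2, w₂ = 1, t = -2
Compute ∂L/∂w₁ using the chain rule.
∂L/∂w₁ = 120

Forward pass:
z = w₁x = 2×5 = 10
h = ReLU(10) = 10
y = w₂h = 1×10 = 10

Backward pass:
∂L/∂y = 2(y - t) = 2(10 - -2) = 24
∂y/∂h = w₂ = 1
∂h/∂z = 1 (ReLU derivative)
∂z/∂w₁ = x = 5

∂L/∂w₁ = 24 × 1 × 1 × 5 = 120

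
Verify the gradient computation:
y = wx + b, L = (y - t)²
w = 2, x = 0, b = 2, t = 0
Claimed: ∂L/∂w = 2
Incorrect

y = (2)(0) + 2 = 2
∂L/∂y = 2(y - t) = 2(2 - 0) = 4
∂y/∂w = x = 0
∂L/∂w = 4 × 0 = 0

Claimed value: 2
Incorrect: The correct gradient is 0.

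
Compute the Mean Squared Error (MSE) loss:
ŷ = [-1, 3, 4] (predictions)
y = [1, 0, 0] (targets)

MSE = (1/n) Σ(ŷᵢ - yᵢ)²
MSE = 9.667

MSE = (1/3)((-1-1)² + (3-0)² + (4-0)²) = (1/3)(4 + 9 + 16) = 9.667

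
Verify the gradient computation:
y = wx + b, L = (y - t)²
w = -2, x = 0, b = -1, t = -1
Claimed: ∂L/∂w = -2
Incorrect

y = (-2)(0) + -1 = -1
∂L/∂y = 2(y - t) = 2(-1 - -1) = 0
∂y/∂w = x = 0
∂L/∂w = 0 × 0 = 0

Claimed value: -2
Incorrect: The correct gradient is 0.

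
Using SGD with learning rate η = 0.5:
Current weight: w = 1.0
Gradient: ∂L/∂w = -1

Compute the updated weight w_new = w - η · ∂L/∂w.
w_new = 1.5

w_new = w - η·∂L/∂w = 1.0 - 0.5×(-1) = 1.0 - (-0.5) = 1.5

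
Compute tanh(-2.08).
-0.9693

tanh(-2.08) = (e^(-2.08) - e^(2.08))/(e^(-2.08) + e^(2.08)) = -0.9693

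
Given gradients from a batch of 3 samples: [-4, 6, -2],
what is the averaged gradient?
Average gradient = 0

Average = (1/3)(-4 + 6 + -2) = 0/3 = 0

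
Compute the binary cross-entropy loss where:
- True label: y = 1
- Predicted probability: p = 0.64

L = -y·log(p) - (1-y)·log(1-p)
L = 0.4463

L = -1·log(0.64) - 0·log(0.36) = -log(0.64) = 0.4463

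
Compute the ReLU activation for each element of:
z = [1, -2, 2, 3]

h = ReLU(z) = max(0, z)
h = [1, 0, 2, 3]

ReLU applied element-wise: max(0,1)=1, max(0,-2)=0, max(0,2)=2, max(0,3)=3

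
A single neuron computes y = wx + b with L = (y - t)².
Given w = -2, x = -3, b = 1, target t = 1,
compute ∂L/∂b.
∂L/∂b = 12

y = wx + b = (-2)(-3) + 1 = 7
∂L/∂y = 2(y - t) = 2(7 - 1) = 12
∂y/∂b = 1
∂L/∂b = ∂L/∂y · ∂y/∂b = 12 × 1 = 12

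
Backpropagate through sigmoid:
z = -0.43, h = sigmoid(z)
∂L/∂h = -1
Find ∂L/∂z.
∂L/∂z = -0.2388

σ(-0.43) = 0.3941
σ'(-0.43) = σ(-0.43)(1 - σ(-0.43)) = 0.3941 × 0.6059 = 0.2388
∂L/∂z = ∂L/∂h · σ'(z) = -1 × 0.2388 = -0.2388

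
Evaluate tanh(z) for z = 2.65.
0.9901

tanh(2.65) = (e^(2.65) - e^(-2.65))/(e^(2.65) + e^(-2.65)) = 0.9901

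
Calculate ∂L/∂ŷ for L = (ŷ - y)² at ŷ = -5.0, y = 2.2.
∂L/∂ŷ = -14.4

∂L/∂ŷ = 2(ŷ - y) = 2(-5.0 - 2.2) = 2(-7.2) = -14.4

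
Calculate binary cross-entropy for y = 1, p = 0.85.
L = 0.1625

L = -1·log(0.85) - 0·log(0.15) = -log(0.85) = 0.1625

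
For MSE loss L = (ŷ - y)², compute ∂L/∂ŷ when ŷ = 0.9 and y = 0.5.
∂L/∂ŷ = 0.8

∂L/∂ŷ = 2(ŷ - y) = 2(0.9 - 0.5) = 2(0.4) = 0.8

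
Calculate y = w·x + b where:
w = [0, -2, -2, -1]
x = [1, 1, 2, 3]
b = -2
y = -11

y = (0)(1) + (-2)(1) + (-2)(2) + (-1)(3) + -2 = -11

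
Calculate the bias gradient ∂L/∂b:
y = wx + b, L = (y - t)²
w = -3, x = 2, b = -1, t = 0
∂L/∂b = -14

y = wx + b = (-3)(2) + -1 = -7
∂L/∂y = 2(y - t) = 2(-7 - 0) = -14
∂y/∂b = 1
∂L/∂b = ∂L/∂y · ∂y/∂b = -14 × 1 = -14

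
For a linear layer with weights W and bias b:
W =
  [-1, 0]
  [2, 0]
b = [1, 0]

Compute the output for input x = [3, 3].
y = [-2, 6]

Wx = [-1×3 + 0×3, 2×3 + 0×3]
   = [-3, 6]
y = Wx + b = [-3 + 1, 6 + 0] = [-2, 6]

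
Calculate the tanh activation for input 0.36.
0.3452

tanh(0.36) = (e^(0.36) - e^(-0.36))/(e^(0.36) + e^(-0.36)) = 0.3452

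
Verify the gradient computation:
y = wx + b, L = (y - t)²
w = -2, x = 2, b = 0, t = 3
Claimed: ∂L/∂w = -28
Correct

y = (-2)(2) + 0 = -4
∂L/∂y = 2(y - t) = 2(-4 - 3) = -14
∂y/∂w = x = 2
∂L/∂w = -14 × 2 = -28

Claimed value: -28
Correct: The correct gradient is -28.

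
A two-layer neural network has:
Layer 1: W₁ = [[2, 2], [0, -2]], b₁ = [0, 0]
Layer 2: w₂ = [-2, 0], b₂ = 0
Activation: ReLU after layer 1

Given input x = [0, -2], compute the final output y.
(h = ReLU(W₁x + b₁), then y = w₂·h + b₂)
y = 0

Layer 1 pre-activation: z₁ = [-4, 4]
After ReLU: h = [0, 4]
Layer 2 output: y = -2×0 + 0×4 + 0 = 0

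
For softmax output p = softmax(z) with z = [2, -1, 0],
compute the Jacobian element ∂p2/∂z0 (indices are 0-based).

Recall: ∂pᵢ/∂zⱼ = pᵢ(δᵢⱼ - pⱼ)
∂p2/∂z0 = -0.09636

p = softmax(z) = [0.8438, 0.04201, 0.1142]
p2 = 0.1142, p0 = 0.8438

∂p2/∂z0 = -p2 × p0 = -0.1142 × 0.8438 = -0.09636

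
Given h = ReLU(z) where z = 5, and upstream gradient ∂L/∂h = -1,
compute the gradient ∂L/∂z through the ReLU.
∂L/∂z = -1

h = ReLU(5) = 5
Since z > 0: ∂h/∂z = 1
∂L/∂z = ∂L/∂h · ∂h/∂z = -1 × 1 = -1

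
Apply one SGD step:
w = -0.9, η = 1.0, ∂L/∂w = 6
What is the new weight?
w_new = -6.9

w_new = w - η·∂L/∂w = -0.9 - 1.0×(6) = -0.9 - (6) = -6.9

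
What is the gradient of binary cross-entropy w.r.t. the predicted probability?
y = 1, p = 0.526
∂L/∂p = -1.901

∂L/∂p = -y/p + (1-y)/(1-p) = -1/0.526 + 0 = -1.901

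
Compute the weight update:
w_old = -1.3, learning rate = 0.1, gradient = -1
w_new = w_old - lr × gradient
w_new = -1.2

w_new = w - η·∂L/∂w = -1.3 - 0.1×(-1) = -1.3 - (-0.1) = -1.2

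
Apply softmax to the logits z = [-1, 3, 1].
p = [0.0159, 0.8668, 0.1173]

exp(z) = [0.3679, 20.09, 2.718]
Sum = 23.17
p = [0.0159, 0.8668, 0.1173]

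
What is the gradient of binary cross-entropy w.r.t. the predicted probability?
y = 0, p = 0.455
∂L/∂p = 1.835

∂L/∂p = -y/p + (1-y)/(1-p) = 0 + 1/0.545 = 1.835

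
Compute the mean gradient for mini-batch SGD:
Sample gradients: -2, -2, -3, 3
Average gradient = -1

Average = (1/4)(-2 + -2 + -3 + 3) = -4/4 = -1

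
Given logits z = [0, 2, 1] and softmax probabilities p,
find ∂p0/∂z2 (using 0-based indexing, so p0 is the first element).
∂p0/∂z2 = -0.02203

p = softmax(z) = [0.09003, 0.6652, 0.2447]
p0 = 0.09003, p2 = 0.2447

∂p0/∂z2 = -p0 × p2 = -0.09003 × 0.2447 = -0.02203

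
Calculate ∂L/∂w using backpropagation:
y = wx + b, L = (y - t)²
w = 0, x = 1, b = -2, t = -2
∂L/∂w = 0

y = wx + b = (0)(1) + -2 = -2
∂L/∂y = 2(y - t) = 2(-2 - -2) = 0
∂y/∂w = x = 1
∂L/∂w = ∂L/∂y · ∂y/∂w = 0 × 1 = 0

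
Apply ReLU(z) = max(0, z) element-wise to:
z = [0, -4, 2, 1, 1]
h = [0, 0, 2, 1, 1]

ReLU applied element-wise: max(0,0)=0, max(0,-4)=0, max(0,2)=2, max(0,1)=1, max(0,1)=1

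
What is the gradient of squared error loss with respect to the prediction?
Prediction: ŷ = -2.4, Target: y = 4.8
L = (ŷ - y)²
∂L/∂ŷ = -14.4

∂L/∂ŷ = 2(ŷ - y) = 2(-2.4 - 4.8) = 2(-7.2) = -14.4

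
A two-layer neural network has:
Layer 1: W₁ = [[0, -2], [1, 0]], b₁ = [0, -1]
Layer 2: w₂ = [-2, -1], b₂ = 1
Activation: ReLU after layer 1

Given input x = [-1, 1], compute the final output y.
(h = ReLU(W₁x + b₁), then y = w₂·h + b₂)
y = 1

Layer 1 pre-activation: z₁ = [-2, -2]
After ReLU: h = [0, 0]
Layer 2 output: y = -2×0 + -1×0 + 1 = 1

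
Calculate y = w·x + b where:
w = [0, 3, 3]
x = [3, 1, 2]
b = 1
y = 10

y = (0)(3) + (3)(1) + (3)(2) + 1 = 10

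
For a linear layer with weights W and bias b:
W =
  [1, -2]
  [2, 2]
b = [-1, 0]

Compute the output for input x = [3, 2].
y = [-2, 10]

Wx = [1×3 + -2×2, 2×3 + 2×2]
   = [-1, 10]
y = Wx + b = [-1 + -1, 10 + 0] = [-2, 10]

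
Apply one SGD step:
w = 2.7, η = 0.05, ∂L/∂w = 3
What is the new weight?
w_new = 2.55

w_new = w - η·∂L/∂w = 2.7 - 0.05×(3) = 2.7 - (0.15) = 2.55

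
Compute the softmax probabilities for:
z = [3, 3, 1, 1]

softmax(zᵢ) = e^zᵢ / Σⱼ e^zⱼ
p = [0.4404, 0.4404, 0.0596, 0.0596]

exp(z) = [20.09, 20.09, 2.718, 2.718]
Sum = 45.61
p = [0.4404, 0.4404, 0.0596, 0.0596]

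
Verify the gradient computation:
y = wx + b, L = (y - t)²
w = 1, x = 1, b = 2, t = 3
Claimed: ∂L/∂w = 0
Correct

y = (1)(1) + 2 = 3
∂L/∂y = 2(y - t) = 2(3 - 3) = 0
∂y/∂w = x = 1
∂L/∂w = 0 × 1 = 0

Claimed value: 0
Correct: The correct gradient is 0.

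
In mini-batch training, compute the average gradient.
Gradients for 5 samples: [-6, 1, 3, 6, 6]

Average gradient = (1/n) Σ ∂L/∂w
Average gradient = 2

Average = (1/5)(-6 + 1 + 3 + 6 + 6) = 10/5 = 2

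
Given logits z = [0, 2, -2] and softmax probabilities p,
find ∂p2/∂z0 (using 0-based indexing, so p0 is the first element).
∂p2/∂z0 = -0.001862

p = softmax(z) = [0.1173, 0.8668, 0.01588]
p2 = 0.01588, p0 = 0.1173

∂p2/∂z0 = -p2 × p0 = -0.01588 × 0.1173 = -0.001862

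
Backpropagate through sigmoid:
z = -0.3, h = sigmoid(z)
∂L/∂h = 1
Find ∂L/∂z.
∂L/∂z = 0.2445

σ(-0.3) = 0.4256
σ'(-0.3) = σ(-0.3)(1 - σ(-0.3)) = 0.4256 × 0.5744 = 0.2445
∂L/∂z = ∂L/∂h · σ'(z) = 1 × 0.2445 = 0.2445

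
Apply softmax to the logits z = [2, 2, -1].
p = [0.4879, 0.4879, 0.0243]

exp(z) = [7.389, 7.389, 0.3679]
Sum = 15.15
p = [0.4879, 0.4879, 0.0243]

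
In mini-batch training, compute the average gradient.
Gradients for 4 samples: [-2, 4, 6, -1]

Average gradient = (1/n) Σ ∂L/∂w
Average gradient = 1.75

Average = (1/4)(-2 + 4 + 6 + -1) = 7/4 = 1.75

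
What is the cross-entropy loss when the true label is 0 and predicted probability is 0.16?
L = 0.1744

L = -0·log(0.16) - 1·log(0.84) = -log(0.84) = 0.1744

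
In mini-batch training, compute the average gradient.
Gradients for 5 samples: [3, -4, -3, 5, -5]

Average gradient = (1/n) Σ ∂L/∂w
Average gradient = -0.8

Average = (1/5)(3 + -4 + -3 + 5 + -5) = -4/5 = -0.8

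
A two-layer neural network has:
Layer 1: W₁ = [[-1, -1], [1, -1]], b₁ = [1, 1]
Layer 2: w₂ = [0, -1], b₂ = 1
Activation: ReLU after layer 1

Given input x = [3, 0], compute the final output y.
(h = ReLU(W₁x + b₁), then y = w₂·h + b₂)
y = -3

Layer 1 pre-activation: z₁ = [-2, 4]
After ReLU: h = [0, 4]
Layer 2 output: y = 0×0 + -1×4 + 1 = -3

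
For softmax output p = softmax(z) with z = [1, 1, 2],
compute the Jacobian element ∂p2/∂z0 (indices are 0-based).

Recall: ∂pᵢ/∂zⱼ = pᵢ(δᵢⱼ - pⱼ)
∂p2/∂z0 = -0.1221

p = softmax(z) = [0.2119, 0.2119, 0.5761]
p2 = 0.5761, p0 = 0.2119

∂p2/∂z0 = -p2 × p0 = -0.5761 × 0.2119 = -0.1221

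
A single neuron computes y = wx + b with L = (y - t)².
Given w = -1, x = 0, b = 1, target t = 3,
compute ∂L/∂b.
∂L/∂b = -4

y = wx + b = (-1)(0) + 1 = 1
∂L/∂y = 2(y - t) = 2(1 - 3) = -4
∂y/∂b = 1
∂L/∂b = ∂L/∂y · ∂y/∂b = -4 × 1 = -4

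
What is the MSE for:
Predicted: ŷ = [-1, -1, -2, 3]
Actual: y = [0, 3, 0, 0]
MSE = 7.5

MSE = (1/4)((-1-0)² + (-1-3)² + (-2-0)² + (3-0)²) = (1/4)(1 + 16 + 4 + 9) = 7.5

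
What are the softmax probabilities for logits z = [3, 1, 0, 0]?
p = [0.8098, 0.1096, 0.0403, 0.0403]

exp(z) = [20.09, 2.718, 1, 1]
Sum = 24.8
p = [0.8098, 0.1096, 0.0403, 0.0403]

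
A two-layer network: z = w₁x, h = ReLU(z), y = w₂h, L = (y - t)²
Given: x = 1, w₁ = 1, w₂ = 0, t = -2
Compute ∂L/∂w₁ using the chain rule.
∂L/∂w₁ = 0

Forward pass:
z = w₁x = 1×1 = 1
h = ReLU(1) = 1
y = w₂h = 0×1 = 0

Backward pass:
∂L/∂y = 2(y - t) = 2(0 - -2) = 4
∂y/∂h = w₂ = 0
∂h/∂z = 1 (ReLU derivative)
∂z/∂w₁ = x = 1

∂L/∂w₁ = 4 × 0 × 1 × 1 = 0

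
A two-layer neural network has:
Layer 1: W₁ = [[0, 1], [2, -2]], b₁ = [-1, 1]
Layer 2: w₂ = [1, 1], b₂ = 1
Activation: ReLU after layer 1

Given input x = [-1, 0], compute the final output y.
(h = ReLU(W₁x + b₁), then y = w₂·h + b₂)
y = 1

Layer 1 pre-activation: z₁ = [-1, -1]
After ReLU: h = [0, 0]
Layer 2 output: y = 1×0 + 1×0 + 1 = 1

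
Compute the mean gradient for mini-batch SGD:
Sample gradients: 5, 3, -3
Average gradient = 1.667

Average = (1/3)(5 + 3 + -3) = 5/3 = 1.667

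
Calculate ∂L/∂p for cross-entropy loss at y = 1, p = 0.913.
∂L/∂p = -1.095

∂L/∂p = -y/p + (1-y)/(1-p) = -1/0.913 + 0 = -1.095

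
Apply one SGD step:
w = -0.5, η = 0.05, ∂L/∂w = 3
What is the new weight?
w_new = -0.65

w_new = w - η·∂L/∂w = -0.5 - 0.05×(3) = -0.5 - (0.15) = -0.65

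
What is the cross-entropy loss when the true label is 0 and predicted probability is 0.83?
L = 1.772

L = -0·log(0.83) - 1·log(0.17) = -log(0.17) = 1.772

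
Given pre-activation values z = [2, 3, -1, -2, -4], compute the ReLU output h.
h = [2, 3, 0, 0, 0]

ReLU applied element-wise: max(0,2)=2, max(0,3)=3, max(0,-1)=0, max(0,-2)=0, max(0,-4)=0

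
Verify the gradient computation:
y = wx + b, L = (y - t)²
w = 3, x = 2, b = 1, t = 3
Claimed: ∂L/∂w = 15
Incorrect

y = (3)(2) + 1 = 7
∂L/∂y = 2(y - t) = 2(7 - 3) = 8
∂y/∂w = x = 2
∂L/∂w = 8 × 2 = 16

Claimed value: 15
Incorrect: The correct gradient is 16.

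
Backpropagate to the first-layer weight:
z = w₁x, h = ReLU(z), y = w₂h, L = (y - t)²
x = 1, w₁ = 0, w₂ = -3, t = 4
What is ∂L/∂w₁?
∂L/∂w₁ = 0

Forward pass:
z = w₁x = 0×1 = 0
h = ReLU(0) = 0
y = w₂h = -3×0 = 0

Backward pass:
∂L/∂y = 2(y - t) = 2(0 - 4) = -8
∂y/∂h = w₂ = -3
∂h/∂z = 0 (ReLU derivative)
∂z/∂w₁ = x = 1

∂L/∂w₁ = -8 × -3 × 0 × 1 = 0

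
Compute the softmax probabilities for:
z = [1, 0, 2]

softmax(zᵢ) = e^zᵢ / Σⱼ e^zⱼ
p = [0.2447, 0.09, 0.6652]

exp(z) = [2.718, 1, 7.389]
Sum = 11.11
p = [0.2447, 0.09, 0.6652]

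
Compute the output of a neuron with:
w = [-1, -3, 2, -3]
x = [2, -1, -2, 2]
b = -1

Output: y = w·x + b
y = -10

y = (-1)(2) + (-3)(-1) + (2)(-2) + (-3)(2) + -1 = -10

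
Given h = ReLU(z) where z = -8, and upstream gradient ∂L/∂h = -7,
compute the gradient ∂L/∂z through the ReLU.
∂L/∂z = 0

h = ReLU(-8) = 0
Since z < 0: ∂h/∂z = 0
∂L/∂z = ∂L/∂h · ∂h/∂z = -7 × 0 = 0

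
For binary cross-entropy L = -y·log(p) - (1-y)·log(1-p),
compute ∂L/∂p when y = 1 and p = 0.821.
∂L/∂p = -1.218

∂L/∂p = -y/p + (1-y)/(1-p) = -1/0.821 + 0 = -1.218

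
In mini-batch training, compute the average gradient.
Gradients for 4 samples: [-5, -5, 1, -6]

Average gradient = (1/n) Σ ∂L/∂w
Average gradient = -3.75

Average = (1/4)(-5 + -5 + 1 + -6) = -15/4 = -3.75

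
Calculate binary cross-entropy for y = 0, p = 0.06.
L = 0.06188

L = -0·log(0.06) - 1·log(0.94) = -log(0.94) = 0.06188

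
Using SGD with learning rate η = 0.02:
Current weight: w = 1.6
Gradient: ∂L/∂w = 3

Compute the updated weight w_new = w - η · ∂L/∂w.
w_new = 1.54

w_new = w - η·∂L/∂w = 1.6 - 0.02×(3) = 1.6 - (0.06) = 1.54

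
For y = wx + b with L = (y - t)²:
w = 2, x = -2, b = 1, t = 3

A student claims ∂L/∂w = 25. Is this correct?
Incorrect

y = (2)(-2) + 1 = -3
∂L/∂y = 2(y - t) = 2(-3 - 3) = -12
∂y/∂w = x = -2
∂L/∂w = -12 × -2 = 24

Claimed value: 25
Incorrect: The correct gradient is 24.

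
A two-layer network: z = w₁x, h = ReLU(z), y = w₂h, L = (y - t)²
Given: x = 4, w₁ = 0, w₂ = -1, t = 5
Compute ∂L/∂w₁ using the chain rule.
∂L/∂w₁ = 0

Forward pass:
z = w₁x = 0×4 = 0
h = ReLU(0) = 0
y = w₂h = -1×0 = 0

Backward pass:
∂L/∂y = 2(y - t) = 2(0 - 5) = -10
∂y/∂h = w₂ = -1
∂h/∂z = 0 (ReLU derivative)
∂z/∂w₁ = x = 4

∂L/∂w₁ = -10 × -1 × 0 × 4 = 0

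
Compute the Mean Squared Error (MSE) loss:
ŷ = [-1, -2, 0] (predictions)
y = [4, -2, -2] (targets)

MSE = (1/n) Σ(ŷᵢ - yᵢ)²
MSE = 9.667

MSE = (1/3)((-1-4)² + (-2--2)² + (0--2)²) = (1/3)(25 + 0 + 4) = 9.667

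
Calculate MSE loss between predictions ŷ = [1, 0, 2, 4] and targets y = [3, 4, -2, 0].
MSE = 13

MSE = (1/4)((1-3)² + (0-4)² + (2--2)² + (4-0)²) = (1/4)(4 + 16 + 16 + 16) = 13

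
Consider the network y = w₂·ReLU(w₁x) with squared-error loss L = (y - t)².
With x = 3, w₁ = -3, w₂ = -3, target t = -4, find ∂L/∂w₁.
∂L/∂w₁ = 0

Forward pass:
z = w₁x = -3×3 = -9
h = ReLU(-9) = 0
y = w₂h = -3×0 = 0

Backward pass:
∂L/∂y = 2(y - t) = 2(0 - -4) = 8
∂y/∂h = w₂ = -3
∂h/∂z = 0 (ReLU derivative)
∂z/∂w₁ = x = 3

∂L/∂w₁ = 8 × -3 × 0 × 3 = 0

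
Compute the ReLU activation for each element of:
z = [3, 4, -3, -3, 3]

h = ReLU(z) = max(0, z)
h = [3, 4, 0, 0, 3]

ReLU applied element-wise: max(0,3)=3, max(0,4)=4, max(0,-3)=0, max(0,-3)=0, max(0,3)=3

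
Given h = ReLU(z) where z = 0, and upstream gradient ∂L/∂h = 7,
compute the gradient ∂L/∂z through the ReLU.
∂L/∂z = 0

h = ReLU(0) = 0
At z = 0: ∂h/∂z = 0 (by convention)
∂L/∂z = ∂L/∂h · ∂h/∂z = 7 × 0 = 0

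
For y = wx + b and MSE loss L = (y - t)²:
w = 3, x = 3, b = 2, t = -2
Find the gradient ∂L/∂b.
∂L/∂b = 26

y = wx + b = (3)(3) + 2 = 11
∂L/∂y = 2(y - t) = 2(11 - -2) = 26
∂y/∂b = 1
∂L/∂b = ∂L/∂y · ∂y/∂b = 26 × 1 = 26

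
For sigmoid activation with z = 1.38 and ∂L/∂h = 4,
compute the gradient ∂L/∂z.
∂L/∂z = 0.6424

σ(1.38) = 0.799
σ'(1.38) = σ(1.38)(1 - σ(1.38)) = 0.799 × 0.201 = 0.1606
∂L/∂z = ∂L/∂h · σ'(z) = 4 × 0.1606 = 0.6424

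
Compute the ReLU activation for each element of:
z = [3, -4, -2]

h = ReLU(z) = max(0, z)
h = [3, 0, 0]

ReLU applied element-wise: max(0,3)=3, max(0,-4)=0, max(0,-2)=0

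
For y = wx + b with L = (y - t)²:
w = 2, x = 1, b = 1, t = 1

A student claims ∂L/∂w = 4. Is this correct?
Correct

y = (2)(1) + 1 = 3
∂L/∂y = 2(y - t) = 2(3 - 1) = 4
∂y/∂w = x = 1
∂L/∂w = 4 × 1 = 4

Claimed value: 4
Correct: The correct gradient is 4.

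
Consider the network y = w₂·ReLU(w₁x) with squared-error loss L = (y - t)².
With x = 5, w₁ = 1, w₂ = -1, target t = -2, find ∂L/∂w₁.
∂L/∂w₁ = 30

Forward pass:
z = w₁x = 1×5 = 5
h = ReLU(5) = 5
y = w₂h = -1×5 = -5

Backward pass:
∂L/∂y = 2(y - t) = 2(-5 - -2) = -6
∂y/∂h = w₂ = -1
∂h/∂z = 1 (ReLU derivative)
∂z/∂w₁ = x = 5

∂L/∂w₁ = -6 × -1 × 1 × 5 = 30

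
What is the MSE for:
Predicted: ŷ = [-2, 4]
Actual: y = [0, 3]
MSE = 2.5

MSE = (1/2)((-2-0)² + (4-3)²) = (1/2)(4 + 1) = 2.5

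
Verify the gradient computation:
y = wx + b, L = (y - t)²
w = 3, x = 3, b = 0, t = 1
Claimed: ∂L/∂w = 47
Incorrect

y = (3)(3) + 0 = 9
∂L/∂y = 2(y - t) = 2(9 - 1) = 16
∂y/∂w = x = 3
∂L/∂w = 16 × 3 = 48

Claimed value: 47
Incorrect: The correct gradient is 48.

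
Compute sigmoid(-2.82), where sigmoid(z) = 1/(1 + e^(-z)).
0.05625

sigmoid(-2.82) = 1/(1 + e^(2.82)) = 1/(1 + 16.78) = 0.05625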